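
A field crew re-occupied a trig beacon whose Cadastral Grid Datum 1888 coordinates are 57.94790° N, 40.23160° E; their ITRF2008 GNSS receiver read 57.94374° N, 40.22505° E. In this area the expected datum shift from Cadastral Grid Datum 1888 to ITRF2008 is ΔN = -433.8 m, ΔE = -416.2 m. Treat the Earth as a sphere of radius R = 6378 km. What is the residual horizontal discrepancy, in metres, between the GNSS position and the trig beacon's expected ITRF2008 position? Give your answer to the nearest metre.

Observed coordinate differences: Δφ = -0.00416°, Δλ = -0.00655°.
Converting to metres (1° lat = 111317 m, cos φ = 0.530690): observed ΔN = -463.1 m, observed ΔE = -386.9 m.
Subtracting the expected shift leaves a residual of -463.1 − (-433.8) = -29.3 m north and -386.9 − (-416.2) = 29.3 m east.
Residual distance = √((-29.3)² + 29.3²) = 41.4 m.

41 m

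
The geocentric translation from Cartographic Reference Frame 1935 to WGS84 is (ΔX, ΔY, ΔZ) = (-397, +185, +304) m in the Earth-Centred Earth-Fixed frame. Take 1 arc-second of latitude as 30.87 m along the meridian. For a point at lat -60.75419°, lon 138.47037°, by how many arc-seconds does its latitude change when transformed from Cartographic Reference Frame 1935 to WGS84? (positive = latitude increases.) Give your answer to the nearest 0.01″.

sin φ = -0.872532, cos φ = 0.488557, sin λ = 0.663007, cos λ = -0.748613.
North component: ΔN = −sin φ cos λ·ΔX − sin φ sin λ·ΔY + cos φ·ΔZ = −(-0.872532)(-0.748613)(-397) − (-0.872532)(0.663007)(185) + (0.488557)(304) = 514.86 m.
1° of latitude spans 3600 × 30.87 = 111132 m, so Δφ = 514.86 / 111132 × 3600 = 16.678″.

Δφ = 16.68″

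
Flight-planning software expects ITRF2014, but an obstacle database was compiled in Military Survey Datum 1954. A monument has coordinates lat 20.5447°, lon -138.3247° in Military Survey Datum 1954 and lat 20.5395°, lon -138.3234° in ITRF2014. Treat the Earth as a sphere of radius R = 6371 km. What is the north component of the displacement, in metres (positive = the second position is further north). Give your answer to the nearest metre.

Δφ = 20.5395° − 20.5447° = -0.0052°; Δλ = -138.3234° − -138.3247° = +0.0013°.
1° along a meridian = πR/180 = 111195 m.
ΔN = Δφ × 111195 = -578.2 m; ΔE = Δλ × 111195 × cos(20.5447°) = +0.0013 × 111195 × 0.936399 = 135.4 m.

ΔN = -578 m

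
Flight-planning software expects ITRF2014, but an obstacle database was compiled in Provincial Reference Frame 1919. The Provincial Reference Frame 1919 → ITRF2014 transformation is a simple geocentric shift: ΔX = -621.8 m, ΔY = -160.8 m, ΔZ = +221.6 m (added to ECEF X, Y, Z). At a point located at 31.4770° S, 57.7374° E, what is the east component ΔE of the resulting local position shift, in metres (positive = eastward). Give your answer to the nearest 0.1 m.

The local east axis at (φ, λ) is (−sin λ, cos λ, 0), so ΔE = −sin(57.7374°)·(-621.8) + cos(57.7374°)·(-160.8) = 439.97 m.

ΔE = 440.0 m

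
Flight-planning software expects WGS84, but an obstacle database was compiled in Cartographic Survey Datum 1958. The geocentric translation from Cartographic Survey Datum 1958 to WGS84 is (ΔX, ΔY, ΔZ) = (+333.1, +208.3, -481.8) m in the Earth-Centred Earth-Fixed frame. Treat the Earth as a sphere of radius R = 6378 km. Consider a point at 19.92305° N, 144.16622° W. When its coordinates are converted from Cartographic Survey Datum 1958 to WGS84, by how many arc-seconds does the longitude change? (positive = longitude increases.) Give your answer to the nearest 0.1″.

sin φ = 0.340758, cos φ = 0.940151, sin λ = -0.585436, cos λ = -0.810719.
East component: ΔE = −sin λ·ΔX + cos λ·ΔY = −(-0.585436)(333.1) + (-0.810719)(208.3) = 26.14 m.
1° of latitude spans πR/180 = 111317 m; at latitude φ, 1° of longitude spans that × cos φ = 104654.9 m, so Δλ = 26.14 / 104654.9 × 3600 = 0.899″.

Δλ = 0.9″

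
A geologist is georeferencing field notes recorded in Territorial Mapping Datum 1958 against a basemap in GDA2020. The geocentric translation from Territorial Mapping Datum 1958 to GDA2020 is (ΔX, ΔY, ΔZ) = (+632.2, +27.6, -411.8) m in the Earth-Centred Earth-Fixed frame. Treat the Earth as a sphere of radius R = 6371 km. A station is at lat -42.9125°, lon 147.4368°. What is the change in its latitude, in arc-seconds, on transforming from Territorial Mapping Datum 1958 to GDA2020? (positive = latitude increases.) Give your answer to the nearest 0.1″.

sin φ = -0.680881, cos φ = 0.732394, sin λ = 0.538230, cos λ = -0.842798.
North component: ΔN = −sin φ cos λ·ΔX − sin φ sin λ·ΔY + cos φ·ΔZ = −(-0.680881)(-0.842798)(632.2) − (-0.680881)(0.538230)(27.6) + (0.732394)(-411.8) = -654.27 m.
1° of latitude spans πR/180 = 111195 m, so Δφ = -654.27 / 111195 × 3600 = -21.182″.

Δφ = -21.2″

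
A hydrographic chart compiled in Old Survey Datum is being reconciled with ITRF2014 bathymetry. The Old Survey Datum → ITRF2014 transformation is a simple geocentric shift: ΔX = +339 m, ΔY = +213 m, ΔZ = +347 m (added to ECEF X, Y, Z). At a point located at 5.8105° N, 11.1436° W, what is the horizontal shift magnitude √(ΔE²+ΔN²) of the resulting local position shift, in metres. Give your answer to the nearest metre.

418 m

The local east axis at (φ, λ) is (−sin λ, cos λ, 0), so ΔE = −sin(-11.1436°)·339 + cos(-11.1436°)·213 = 274.50 m.
The local north axis is (−sin φ cos λ, −sin φ sin λ, cos φ), giving ΔN = -33.673 + 4.168 + 345.217 = 315.71 m.
Horizontal magnitude = √(ΔE² + ΔN²) = √(274.50² + 315.71²) = 418.36 m.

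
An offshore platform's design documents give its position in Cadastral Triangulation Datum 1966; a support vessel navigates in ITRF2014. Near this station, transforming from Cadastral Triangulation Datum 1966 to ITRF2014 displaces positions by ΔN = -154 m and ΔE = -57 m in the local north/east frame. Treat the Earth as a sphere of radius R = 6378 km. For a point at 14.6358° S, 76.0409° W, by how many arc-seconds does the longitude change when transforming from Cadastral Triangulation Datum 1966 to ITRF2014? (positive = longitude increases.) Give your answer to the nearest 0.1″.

At latitude -14.6358°, cos φ = 0.967551.
One radian of longitude at latitude φ spans R cos φ, so Δλ = ΔE / (R cos φ) = -57.0 / (6378000 × 0.967551) = -9.2367e-06 rad = -1.905″.

Δλ = -1.9″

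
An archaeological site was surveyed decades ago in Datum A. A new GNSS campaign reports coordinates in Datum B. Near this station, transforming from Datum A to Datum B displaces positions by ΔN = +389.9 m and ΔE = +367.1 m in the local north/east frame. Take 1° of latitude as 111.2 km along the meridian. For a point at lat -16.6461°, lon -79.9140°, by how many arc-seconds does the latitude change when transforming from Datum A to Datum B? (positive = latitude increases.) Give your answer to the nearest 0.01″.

1° of latitude = 111.2 km, so Δφ = 389.9 / 111200 = 0.0035063° = 12.623″.

Δφ = 12.62″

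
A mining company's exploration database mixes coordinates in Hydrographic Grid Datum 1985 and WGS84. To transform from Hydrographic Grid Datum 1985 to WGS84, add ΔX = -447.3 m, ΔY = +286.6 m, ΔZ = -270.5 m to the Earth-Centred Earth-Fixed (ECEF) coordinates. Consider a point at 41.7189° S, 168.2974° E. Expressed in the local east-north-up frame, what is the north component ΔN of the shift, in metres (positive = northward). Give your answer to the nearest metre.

At φ = -41.7189°, λ = 168.2974°: sin φ = -0.665477, cos φ = 0.746419, sin λ = 0.202832, cos λ = -0.979214.
ΔN = −sin φ cos λ·ΔX − sin φ sin λ·ΔY + cos φ·ΔZ = −(-0.665477)(-0.979214)(-447.3) − (-0.665477)(0.202832)(286.6) + (0.746419)(-270.5) = 128.26 m.

ΔN = 128 m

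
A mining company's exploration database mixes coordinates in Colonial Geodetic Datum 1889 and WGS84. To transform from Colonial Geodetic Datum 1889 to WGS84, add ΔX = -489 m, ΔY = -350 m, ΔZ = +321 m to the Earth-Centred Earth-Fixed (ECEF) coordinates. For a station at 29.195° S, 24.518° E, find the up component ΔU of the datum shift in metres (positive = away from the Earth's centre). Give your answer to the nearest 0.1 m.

ΔU = -671.8 m

At φ = -29.195°, λ = 24.518°: sin φ = -0.487783, cos φ = 0.872965, sin λ = 0.414979, cos λ = 0.909831.
ΔU = cos φ cos λ·ΔX + cos φ sin λ·ΔY + sin φ·ΔZ = (0.872965)(0.909831)(-489) + (0.872965)(0.414979)(-350) + (-0.487783)(321) = -671.76 m.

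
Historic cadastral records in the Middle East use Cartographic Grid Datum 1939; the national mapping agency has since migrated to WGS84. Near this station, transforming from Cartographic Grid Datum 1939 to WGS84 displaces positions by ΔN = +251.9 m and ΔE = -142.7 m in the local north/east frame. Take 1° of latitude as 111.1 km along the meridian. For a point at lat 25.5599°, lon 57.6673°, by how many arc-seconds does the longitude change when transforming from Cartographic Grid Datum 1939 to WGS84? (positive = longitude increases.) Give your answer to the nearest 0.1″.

At latitude 25.5599°, cos φ = 0.902135.
1° of longitude at this latitude = 111.1 × cos φ = 100.23 km, so Δλ = -142.7 / 100227.2 = -0.0014238° = -5.126″.

Δλ = -5.1″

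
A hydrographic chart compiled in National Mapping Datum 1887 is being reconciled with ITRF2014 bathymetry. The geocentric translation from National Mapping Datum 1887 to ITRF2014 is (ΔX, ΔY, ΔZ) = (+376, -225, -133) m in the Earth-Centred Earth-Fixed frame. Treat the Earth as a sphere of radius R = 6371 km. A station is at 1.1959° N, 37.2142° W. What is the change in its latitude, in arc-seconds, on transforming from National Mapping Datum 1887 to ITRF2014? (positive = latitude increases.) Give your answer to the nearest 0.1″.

sin φ = 0.020871, cos φ = 0.999782, sin λ = -0.604797, cos λ = 0.796380.
North component: ΔN = −sin φ cos λ·ΔX − sin φ sin λ·ΔY + cos φ·ΔZ = −(0.020871)(0.796380)(376) − (0.020871)(-0.604797)(-225) + (0.999782)(-133) = -142.06 m.
1° of latitude spans πR/180 = 111195 m, so Δφ = -142.06 / 111195 × 3600 = -4.599″.

Δφ = -4.6″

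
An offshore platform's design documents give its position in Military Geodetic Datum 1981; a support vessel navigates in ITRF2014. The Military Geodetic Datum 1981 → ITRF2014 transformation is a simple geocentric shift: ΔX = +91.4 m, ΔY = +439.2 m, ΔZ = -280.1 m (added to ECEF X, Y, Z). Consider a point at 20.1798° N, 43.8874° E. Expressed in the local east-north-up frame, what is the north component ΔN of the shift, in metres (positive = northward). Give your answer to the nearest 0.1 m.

ΔN = -390.7 m

At φ = 20.1798°, λ = 43.8874°: sin φ = 0.344967, cos φ = 0.938615, sin λ = 0.693243, cos λ = 0.720704.
ΔN = −sin φ cos λ·ΔX − sin φ sin λ·ΔY + cos φ·ΔZ = −(0.344967)(0.720704)(91.4) − (0.344967)(0.693243)(439.2) + (0.938615)(-280.1) = -390.66 m.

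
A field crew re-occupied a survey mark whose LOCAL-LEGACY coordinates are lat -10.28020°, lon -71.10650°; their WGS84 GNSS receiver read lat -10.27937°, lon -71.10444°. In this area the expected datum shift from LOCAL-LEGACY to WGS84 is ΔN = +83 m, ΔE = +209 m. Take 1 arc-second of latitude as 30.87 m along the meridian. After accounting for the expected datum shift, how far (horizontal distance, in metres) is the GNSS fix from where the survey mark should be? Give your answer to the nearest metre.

19 m

Observed coordinate differences: Δφ = +0.00083°, Δλ = +0.00206°.
Converting to metres (1° lat = 111132 m, cos φ = 0.983947): observed ΔN = 92.2 m, observed ΔE = 225.3 m.
Subtracting the expected shift leaves a residual of 92.2 − (83) = 9.2 m north and 225.3 − (209) = 16.3 m east.
Residual distance = √(9.2² + 16.3²) = 18.7 m.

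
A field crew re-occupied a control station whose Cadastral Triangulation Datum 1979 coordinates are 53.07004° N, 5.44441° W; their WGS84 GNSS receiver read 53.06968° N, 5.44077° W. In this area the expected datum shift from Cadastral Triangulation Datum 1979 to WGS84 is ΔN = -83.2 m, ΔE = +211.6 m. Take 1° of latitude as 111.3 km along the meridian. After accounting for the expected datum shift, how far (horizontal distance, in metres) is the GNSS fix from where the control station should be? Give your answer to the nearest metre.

54 m

Observed coordinate differences: Δφ = -0.00036°, Δλ = +0.00364°.
Converting to metres (1° lat = 111300 m, cos φ = 0.600838): observed ΔN = -40.1 m, observed ΔE = 243.4 m.
Subtracting the expected shift leaves a residual of -40.1 − (-83.2) = 43.1 m north and 243.4 − (211.6) = 31.8 m east.
Residual distance = √(43.1² + 31.8²) = 53.6 m.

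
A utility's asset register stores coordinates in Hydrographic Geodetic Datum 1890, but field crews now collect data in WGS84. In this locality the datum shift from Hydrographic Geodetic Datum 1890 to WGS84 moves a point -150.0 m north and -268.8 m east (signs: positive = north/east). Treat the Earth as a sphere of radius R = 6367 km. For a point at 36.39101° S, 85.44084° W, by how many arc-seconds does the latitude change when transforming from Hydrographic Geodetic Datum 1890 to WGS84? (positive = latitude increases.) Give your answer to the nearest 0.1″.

On a sphere of radius R, 1 rad of latitude = R, so Δφ = ΔN / R = -150.0 / 6367000 = -2.3559e-05 rad = -4.859″.

Δφ = -4.9″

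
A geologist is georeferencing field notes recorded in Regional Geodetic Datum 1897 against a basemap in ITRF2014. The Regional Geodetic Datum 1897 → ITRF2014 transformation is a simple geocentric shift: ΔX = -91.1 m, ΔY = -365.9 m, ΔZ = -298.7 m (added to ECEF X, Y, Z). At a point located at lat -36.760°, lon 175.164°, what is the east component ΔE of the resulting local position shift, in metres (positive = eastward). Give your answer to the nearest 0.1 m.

The local east axis at (φ, λ) is (−sin λ, cos λ, 0), so ΔE = −sin(175.164°)·(-91.1) + cos(175.164°)·(-365.9) = 372.28 m.

ΔE = 372.3 m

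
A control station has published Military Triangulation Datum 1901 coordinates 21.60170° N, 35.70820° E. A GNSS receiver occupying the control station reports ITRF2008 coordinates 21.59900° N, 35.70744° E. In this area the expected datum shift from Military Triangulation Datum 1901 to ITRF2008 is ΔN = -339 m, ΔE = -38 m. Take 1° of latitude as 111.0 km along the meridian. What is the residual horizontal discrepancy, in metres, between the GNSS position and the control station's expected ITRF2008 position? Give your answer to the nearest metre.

56 m

Observed coordinate differences: Δφ = -0.00270°, Δλ = -0.00076°.
Converting to metres (1° lat = 111000 m, cos φ = 0.929766): observed ΔN = -299.7 m, observed ΔE = -78.4 m.
Subtracting the expected shift leaves a residual of -299.7 − (-339) = 39.3 m north and -78.4 − (-38) = -40.4 m east.
Residual distance = √(39.3² + (-40.4)²) = 56.4 m.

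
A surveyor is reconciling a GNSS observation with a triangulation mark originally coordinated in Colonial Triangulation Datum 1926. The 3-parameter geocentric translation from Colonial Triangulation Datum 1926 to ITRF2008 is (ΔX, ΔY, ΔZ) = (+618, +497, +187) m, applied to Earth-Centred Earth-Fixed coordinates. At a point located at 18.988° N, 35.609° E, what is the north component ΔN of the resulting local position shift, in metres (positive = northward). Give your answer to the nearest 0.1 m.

At φ = 18.988°, λ = 35.609°: sin φ = 0.325370, cos φ = 0.945587, sin λ = 0.582251, cos λ = 0.813009.
ΔN = −sin φ cos λ·ΔX − sin φ sin λ·ΔY + cos φ·ΔZ = −(0.325370)(0.813009)(618) − (0.325370)(0.582251)(497) + (0.945587)(187) = -80.81 m.

ΔN = -80.8 m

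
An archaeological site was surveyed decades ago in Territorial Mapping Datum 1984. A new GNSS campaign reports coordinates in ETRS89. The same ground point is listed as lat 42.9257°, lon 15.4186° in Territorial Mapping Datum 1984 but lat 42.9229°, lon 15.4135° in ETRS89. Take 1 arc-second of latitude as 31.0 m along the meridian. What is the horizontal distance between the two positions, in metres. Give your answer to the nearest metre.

521 m

Δφ = 42.9229° − 42.9257° = -0.0028°; Δλ = 15.4135° − 15.4186° = -0.0051°.
1° of latitude = 3600 × 31.00 = 111600 m.
ΔN = Δφ × 111600 = -312.5 m; ΔE = Δλ × 111600 × cos(42.9257°) = -0.0051 × 111600 × 0.732237 = -416.8 m.
Distance = √(ΔE² + ΔN²) = √((-416.8)² + (-312.5)²) = 520.9 m.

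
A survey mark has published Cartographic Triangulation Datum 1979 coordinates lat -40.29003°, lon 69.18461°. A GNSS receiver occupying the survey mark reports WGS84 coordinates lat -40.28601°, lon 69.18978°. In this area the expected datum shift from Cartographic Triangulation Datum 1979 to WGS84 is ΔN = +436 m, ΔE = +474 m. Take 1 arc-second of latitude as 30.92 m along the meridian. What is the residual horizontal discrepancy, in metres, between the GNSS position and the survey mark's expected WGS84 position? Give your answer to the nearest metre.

Observed coordinate differences: Δφ = +0.00402°, Δλ = +0.00517°.
Converting to metres (1° lat = 111312 m, cos φ = 0.762781): observed ΔN = 447.5 m, observed ΔE = 439.0 m.
Subtracting the expected shift leaves a residual of 447.5 − (436) = 11.5 m north and 439.0 − (474) = -35.0 m east.
Residual distance = √(11.5² + (-35.0)²) = 36.9 m.

37 m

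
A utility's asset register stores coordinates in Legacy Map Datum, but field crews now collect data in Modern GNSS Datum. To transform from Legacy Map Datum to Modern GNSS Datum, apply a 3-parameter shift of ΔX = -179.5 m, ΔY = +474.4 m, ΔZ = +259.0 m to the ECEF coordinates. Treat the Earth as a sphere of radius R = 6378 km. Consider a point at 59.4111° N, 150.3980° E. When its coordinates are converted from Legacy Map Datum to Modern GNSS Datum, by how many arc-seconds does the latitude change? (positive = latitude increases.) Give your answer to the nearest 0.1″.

sin φ = 0.860841, cos φ = 0.508875, sin λ = 0.493972, cos λ = -0.869478.
North component: ΔN = −sin φ cos λ·ΔX − sin φ sin λ·ΔY + cos φ·ΔZ = −(0.860841)(-0.869478)(-179.5) − (0.860841)(0.493972)(474.4) + (0.508875)(259.0) = -204.28 m.
1° of latitude spans πR/180 = 111317 m, so Δφ = -204.28 / 111317 × 3600 = -6.607″.

Δφ = -6.6″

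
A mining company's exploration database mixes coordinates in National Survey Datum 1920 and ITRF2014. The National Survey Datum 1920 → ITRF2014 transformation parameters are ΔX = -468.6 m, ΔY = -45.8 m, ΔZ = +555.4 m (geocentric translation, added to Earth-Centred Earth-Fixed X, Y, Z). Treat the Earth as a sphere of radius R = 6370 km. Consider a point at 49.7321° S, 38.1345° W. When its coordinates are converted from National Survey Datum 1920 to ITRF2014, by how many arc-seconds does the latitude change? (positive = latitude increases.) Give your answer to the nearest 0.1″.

sin φ = -0.763031, cos φ = 0.646362, sin λ = -0.617510, cos λ = 0.786563.
North component: ΔN = −sin φ cos λ·ΔX − sin φ sin λ·ΔY + cos φ·ΔZ = −(-0.763031)(0.786563)(-468.6) − (-0.763031)(-0.617510)(-45.8) + (0.646362)(555.4) = 99.33 m.
1° of latitude spans πR/180 = 111177 m, so Δφ = 99.33 / 111177 × 3600 = 3.216″.

Δφ = 3.2″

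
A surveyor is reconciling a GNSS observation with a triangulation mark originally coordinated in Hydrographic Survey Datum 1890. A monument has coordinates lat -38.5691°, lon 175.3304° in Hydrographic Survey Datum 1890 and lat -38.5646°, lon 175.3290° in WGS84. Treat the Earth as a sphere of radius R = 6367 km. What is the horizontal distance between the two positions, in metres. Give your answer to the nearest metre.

515 m

Δφ = -38.5646° − -38.5691° = +0.0045°; Δλ = 175.3290° − 175.3304° = -0.0014°.
1° along a meridian = πR/180 = 111125 m.
ΔN = Δφ × 111125 = 500.1 m; ΔE = Δλ × 111125 × cos(-38.5691°) = -0.0014 × 111125 × 0.781857 = -121.6 m.
Distance = √(ΔE² + ΔN²) = √((-121.6)² + 500.1²) = 514.6 m.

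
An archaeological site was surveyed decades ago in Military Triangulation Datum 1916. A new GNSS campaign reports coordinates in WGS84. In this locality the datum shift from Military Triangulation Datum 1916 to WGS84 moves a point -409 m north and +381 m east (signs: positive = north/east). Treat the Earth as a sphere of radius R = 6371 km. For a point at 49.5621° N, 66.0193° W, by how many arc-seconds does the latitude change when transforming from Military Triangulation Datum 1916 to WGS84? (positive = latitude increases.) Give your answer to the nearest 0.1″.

On a sphere of radius R, 1 rad of latitude = R, so Δφ = ΔN / R = -409.0 / 6371000 = -6.4197e-05 rad = -13.242″.

Δφ = -13.2″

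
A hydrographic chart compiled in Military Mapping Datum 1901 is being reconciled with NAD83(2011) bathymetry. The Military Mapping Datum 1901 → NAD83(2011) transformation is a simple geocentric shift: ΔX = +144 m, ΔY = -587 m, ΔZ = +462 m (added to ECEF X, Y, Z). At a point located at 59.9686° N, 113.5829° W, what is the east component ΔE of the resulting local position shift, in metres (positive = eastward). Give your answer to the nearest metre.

ΔE = 367 m

At φ = 59.9686°, λ = -113.5829°: sin φ = 0.865751, cos φ = 0.500475, sin λ = -0.916482, cos λ = -0.400076.
ΔE = −sin λ·ΔX + cos λ·ΔY = −(-0.916482)·(144) + (-0.400076)·(-587) = 366.82 m.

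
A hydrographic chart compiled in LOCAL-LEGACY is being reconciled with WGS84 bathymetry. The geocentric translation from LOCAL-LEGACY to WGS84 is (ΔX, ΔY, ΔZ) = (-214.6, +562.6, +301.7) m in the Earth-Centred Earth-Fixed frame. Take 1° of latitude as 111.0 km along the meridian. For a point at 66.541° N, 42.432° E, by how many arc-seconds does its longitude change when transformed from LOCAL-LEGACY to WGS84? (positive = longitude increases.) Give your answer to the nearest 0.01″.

Δλ = 45.63″

sin φ = 0.917345, cos φ = 0.398093, sin λ = 0.674715, cos λ = 0.738079.
East component: ΔE = −sin λ·ΔX + cos λ·ΔY = −(0.674715)(-214.6) + (0.738079)(562.6) = 560.04 m.
1° of latitude spans 111000 m; at latitude φ, 1° of longitude spans that × cos φ = 44188.3 m, so Δλ = 560.04 / 44188.3 × 3600 = 45.626″.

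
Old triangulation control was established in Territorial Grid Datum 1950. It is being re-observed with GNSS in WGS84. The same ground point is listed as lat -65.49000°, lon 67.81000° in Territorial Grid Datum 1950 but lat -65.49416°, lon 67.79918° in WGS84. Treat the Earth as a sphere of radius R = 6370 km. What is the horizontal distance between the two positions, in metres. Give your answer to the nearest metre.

Δφ = -65.49416° − -65.49000° = -0.00416°; Δλ = 67.79918° − 67.81000° = -0.01082°.
1° along a meridian = πR/180 = 111177 m.
ΔN = Δφ × 111177 = -462.5 m; ΔE = Δλ × 111177 × cos(-65.49000°) = -0.01082 × 111177 × 0.414852 = -499.0 m.
Distance = √(ΔE² + ΔN²) = √((-499.0)² + (-462.5)²) = 680.4 m.

680 m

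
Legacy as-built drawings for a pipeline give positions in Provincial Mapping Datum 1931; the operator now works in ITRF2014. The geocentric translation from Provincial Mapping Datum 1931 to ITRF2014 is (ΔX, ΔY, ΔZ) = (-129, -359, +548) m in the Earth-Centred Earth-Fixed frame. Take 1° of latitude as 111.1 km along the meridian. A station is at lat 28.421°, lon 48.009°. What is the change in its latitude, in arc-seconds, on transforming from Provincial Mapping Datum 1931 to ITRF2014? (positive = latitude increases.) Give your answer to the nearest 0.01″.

sin φ = 0.475947, cos φ = 0.879474, sin λ = 0.743250, cos λ = 0.669014.
North component: ΔN = −sin φ cos λ·ΔX − sin φ sin λ·ΔY + cos φ·ΔZ = −(0.475947)(0.669014)(-129) − (0.475947)(0.743250)(-359) + (0.879474)(548) = 650.02 m.
1° of latitude spans 111100 m, so Δφ = 650.02 / 111100 × 3600 = 21.063″.

Δφ = 21.06″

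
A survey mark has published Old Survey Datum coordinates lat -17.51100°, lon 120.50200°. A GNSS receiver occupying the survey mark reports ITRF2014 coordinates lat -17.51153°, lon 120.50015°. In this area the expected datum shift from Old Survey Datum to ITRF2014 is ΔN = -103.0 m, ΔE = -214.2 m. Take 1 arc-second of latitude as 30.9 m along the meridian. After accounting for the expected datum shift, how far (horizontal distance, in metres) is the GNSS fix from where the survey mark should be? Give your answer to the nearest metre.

48 m

Observed coordinate differences: Δφ = -0.00053°, Δλ = -0.00185°.
Converting to metres (1° lat = 111240 m, cos φ = 0.953659): observed ΔN = -59.0 m, observed ΔE = -196.3 m.
Subtracting the expected shift leaves a residual of -59.0 − (-103.0) = 44.0 m north and -196.3 − (-214.2) = 17.9 m east.
Residual distance = √(44.0² + 17.9²) = 47.6 m.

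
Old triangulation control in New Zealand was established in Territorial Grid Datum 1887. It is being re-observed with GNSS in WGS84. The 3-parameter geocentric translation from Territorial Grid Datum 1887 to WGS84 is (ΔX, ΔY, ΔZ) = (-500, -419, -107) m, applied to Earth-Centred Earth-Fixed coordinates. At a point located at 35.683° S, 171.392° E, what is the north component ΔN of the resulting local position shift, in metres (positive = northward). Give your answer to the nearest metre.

ΔN = 165 m

At φ = -35.683°, λ = 171.392°: sin φ = -0.583300, cos φ = 0.812257, sin λ = 0.149673, cos λ = -0.988735.
ΔN = −sin φ cos λ·ΔX − sin φ sin λ·ΔY + cos φ·ΔZ = −(-0.583300)(-0.988735)(-500) − (-0.583300)(0.149673)(-419) + (0.812257)(-107) = 164.87 m.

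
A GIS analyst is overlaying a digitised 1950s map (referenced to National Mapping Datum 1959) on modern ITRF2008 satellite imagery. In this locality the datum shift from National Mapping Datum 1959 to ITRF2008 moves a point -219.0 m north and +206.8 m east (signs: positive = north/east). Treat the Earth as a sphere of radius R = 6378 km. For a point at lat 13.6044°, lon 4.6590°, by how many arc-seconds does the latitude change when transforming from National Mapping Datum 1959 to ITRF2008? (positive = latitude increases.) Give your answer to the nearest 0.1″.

On a sphere of radius R, 1 rad of latitude = R, so Δφ = ΔN / R = -219.0 / 6378000 = -3.4337e-05 rad = -7.082″.

Δφ = -7.1″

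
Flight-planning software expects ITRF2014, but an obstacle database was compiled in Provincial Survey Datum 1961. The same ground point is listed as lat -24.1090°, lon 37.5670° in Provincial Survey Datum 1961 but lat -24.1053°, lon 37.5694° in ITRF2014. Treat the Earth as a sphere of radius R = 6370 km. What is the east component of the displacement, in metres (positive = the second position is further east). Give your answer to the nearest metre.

ΔE = 244 m

Δφ = -24.1053° − -24.1090° = +0.0037°; Δλ = 37.5694° − 37.5670° = +0.0024°.
1° along a meridian = πR/180 = 111177 m.
ΔN = Δφ × 111177 = 411.4 m; ΔE = Δλ × 111177 × cos(-24.1090°) = +0.0024 × 111177 × 0.912770 = 243.6 m.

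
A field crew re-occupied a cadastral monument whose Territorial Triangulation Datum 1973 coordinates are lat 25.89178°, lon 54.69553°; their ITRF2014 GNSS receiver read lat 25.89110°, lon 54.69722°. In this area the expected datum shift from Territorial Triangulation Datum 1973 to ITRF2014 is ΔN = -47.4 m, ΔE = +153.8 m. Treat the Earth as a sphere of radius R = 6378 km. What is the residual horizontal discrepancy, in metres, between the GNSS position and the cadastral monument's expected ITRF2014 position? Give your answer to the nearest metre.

Observed coordinate differences: Δφ = -0.00068°, Δλ = +0.00169°.
Converting to metres (1° lat = 111317 m, cos φ = 0.899620): observed ΔN = -75.7 m, observed ΔE = 169.2 m.
Subtracting the expected shift leaves a residual of -75.7 − (-47.4) = -28.3 m north and 169.2 − (153.8) = 15.4 m east.
Residual distance = √((-28.3)² + 15.4²) = 32.2 m.

32 m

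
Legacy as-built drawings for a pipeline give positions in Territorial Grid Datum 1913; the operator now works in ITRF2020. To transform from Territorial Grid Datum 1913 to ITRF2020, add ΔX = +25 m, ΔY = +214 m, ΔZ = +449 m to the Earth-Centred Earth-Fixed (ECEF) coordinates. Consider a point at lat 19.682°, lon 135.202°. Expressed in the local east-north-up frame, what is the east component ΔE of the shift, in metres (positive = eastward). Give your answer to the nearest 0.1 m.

ΔE = -169.5 m

At φ = 19.682°, λ = 135.202°: sin φ = 0.336799, cos φ = 0.941576, sin λ = 0.704609, cos λ = -0.709595.
ΔE = −sin λ·ΔX + cos λ·ΔY = −(0.704609)·(25) + (-0.709595)·(214) = -169.47 m.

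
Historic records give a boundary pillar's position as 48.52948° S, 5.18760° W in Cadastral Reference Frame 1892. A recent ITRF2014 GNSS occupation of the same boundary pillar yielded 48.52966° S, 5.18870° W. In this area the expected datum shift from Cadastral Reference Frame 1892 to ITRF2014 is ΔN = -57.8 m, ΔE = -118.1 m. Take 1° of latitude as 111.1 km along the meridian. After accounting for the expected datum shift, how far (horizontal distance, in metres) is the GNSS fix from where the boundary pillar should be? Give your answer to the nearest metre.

53 m

Observed coordinate differences: Δφ = -0.00018°, Δλ = -0.00110°.
Converting to metres (1° lat = 111100 m, cos φ = 0.662235): observed ΔN = -20.0 m, observed ΔE = -80.9 m.
Subtracting the expected shift leaves a residual of -20.0 − (-57.8) = 37.8 m north and -80.9 − (-118.1) = 37.2 m east.
Residual distance = √(37.8² + 37.2²) = 53.0 m.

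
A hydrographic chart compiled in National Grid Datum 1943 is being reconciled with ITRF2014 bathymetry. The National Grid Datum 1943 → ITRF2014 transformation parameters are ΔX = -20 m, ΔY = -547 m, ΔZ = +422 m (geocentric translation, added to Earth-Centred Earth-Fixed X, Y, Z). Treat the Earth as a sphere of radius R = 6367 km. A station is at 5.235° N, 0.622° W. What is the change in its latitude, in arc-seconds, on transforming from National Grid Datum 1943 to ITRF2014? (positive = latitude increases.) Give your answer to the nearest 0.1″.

Δφ = 13.7″

sin φ = 0.091241, cos φ = 0.995829, sin λ = -0.010856, cos λ = 0.999941.
North component: ΔN = −sin φ cos λ·ΔX − sin φ sin λ·ΔY + cos φ·ΔZ = −(0.091241)(0.999941)(-20) − (0.091241)(-0.010856)(-547) + (0.995829)(422) = 421.52 m.
1° of latitude spans πR/180 = 111125 m, so Δφ = 421.52 / 111125 × 3600 = 13.656″.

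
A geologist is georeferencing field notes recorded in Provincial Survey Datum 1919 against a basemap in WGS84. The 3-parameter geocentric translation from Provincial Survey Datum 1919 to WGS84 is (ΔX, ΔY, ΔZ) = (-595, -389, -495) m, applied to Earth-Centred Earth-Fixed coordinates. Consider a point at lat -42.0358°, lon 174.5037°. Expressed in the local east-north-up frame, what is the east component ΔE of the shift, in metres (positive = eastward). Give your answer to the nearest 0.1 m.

ΔE = 444.2 m

The local east axis at (φ, λ) is (−sin λ, cos λ, 0), so ΔE = −sin(174.5037°)·(-595) + cos(174.5037°)·(-389) = 444.20 m.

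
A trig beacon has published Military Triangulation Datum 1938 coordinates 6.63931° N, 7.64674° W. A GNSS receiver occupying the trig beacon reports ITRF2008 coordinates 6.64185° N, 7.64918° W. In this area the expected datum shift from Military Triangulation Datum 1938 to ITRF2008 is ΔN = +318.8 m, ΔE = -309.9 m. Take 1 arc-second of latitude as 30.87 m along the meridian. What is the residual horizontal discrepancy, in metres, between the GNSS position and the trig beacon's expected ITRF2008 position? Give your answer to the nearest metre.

55 m

Observed coordinate differences: Δφ = +0.00254°, Δλ = -0.00244°.
Converting to metres (1° lat = 111132 m, cos φ = 0.993294): observed ΔN = 282.3 m, observed ΔE = -269.3 m.
Subtracting the expected shift leaves a residual of 282.3 − (318.8) = -36.5 m north and -269.3 − (-309.9) = 40.6 m east.
Residual distance = √((-36.5)² + 40.6²) = 54.6 m.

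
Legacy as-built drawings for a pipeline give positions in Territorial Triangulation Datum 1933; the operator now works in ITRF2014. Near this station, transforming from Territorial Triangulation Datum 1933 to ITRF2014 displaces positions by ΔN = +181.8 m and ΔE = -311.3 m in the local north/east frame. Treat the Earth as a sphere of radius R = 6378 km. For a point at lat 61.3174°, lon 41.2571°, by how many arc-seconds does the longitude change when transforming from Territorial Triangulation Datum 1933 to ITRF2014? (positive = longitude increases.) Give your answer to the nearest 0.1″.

Δλ = -21.0″

At latitude 61.3174°, cos φ = 0.479957.
One radian of longitude at latitude φ spans R cos φ, so Δλ = ΔE / (R cos φ) = -311.3 / (6378000 × 0.479957) = -1.0169e-04 rad = -20.976″.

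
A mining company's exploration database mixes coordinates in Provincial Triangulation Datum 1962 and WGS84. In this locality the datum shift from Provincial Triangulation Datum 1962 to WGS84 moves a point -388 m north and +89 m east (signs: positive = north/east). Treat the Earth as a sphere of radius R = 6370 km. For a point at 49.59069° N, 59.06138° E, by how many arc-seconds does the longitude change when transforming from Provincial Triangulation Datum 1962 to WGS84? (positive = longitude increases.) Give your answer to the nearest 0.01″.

At latitude 49.59069°, cos φ = 0.648244.
One radian of longitude at latitude φ spans R cos φ, so Δλ = ΔE / (R cos φ) = 89.0 / (6370000 × 0.648244) = 2.1553e-05 rad = 4.446″.

Δλ = 4.45″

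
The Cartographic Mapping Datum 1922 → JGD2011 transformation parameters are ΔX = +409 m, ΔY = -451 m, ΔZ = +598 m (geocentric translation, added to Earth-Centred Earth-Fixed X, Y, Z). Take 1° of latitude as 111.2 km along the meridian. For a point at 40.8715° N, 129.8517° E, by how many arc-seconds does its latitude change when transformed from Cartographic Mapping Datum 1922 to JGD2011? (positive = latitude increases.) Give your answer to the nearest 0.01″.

sin φ = 0.654365, cos φ = 0.756179, sin λ = 0.767706, cos λ = -0.640803.
North component: ΔN = −sin φ cos λ·ΔX − sin φ sin λ·ΔY + cos φ·ΔZ = −(0.654365)(-0.640803)(409) − (0.654365)(0.767706)(-451) + (0.756179)(598) = 850.26 m.
1° of latitude spans 111200 m, so Δφ = 850.26 / 111200 × 3600 = 27.526″.

Δφ = 27.53″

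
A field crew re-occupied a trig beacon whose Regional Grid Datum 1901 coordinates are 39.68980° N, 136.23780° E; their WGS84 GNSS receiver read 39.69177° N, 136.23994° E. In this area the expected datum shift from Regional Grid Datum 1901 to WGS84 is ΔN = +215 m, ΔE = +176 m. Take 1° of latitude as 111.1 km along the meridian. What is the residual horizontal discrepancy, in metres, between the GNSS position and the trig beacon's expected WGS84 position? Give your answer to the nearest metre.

Observed coordinate differences: Δφ = +0.00197°, Δλ = +0.00214°.
Converting to metres (1° lat = 111100 m, cos φ = 0.769513): observed ΔN = 218.9 m, observed ΔE = 183.0 m.
Subtracting the expected shift leaves a residual of 218.9 − (215) = 3.9 m north and 183.0 − (176) = 7.0 m east.
Residual distance = √(3.9² + 7.0²) = 8.0 m.

8 m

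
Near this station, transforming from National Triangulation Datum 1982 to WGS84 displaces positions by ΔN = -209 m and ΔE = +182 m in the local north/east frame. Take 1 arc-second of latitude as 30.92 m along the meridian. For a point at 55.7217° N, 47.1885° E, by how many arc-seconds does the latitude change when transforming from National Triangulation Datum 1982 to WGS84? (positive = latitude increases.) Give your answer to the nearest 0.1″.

1″ of latitude = 30.92 m, so Δφ = -209.0 / 30.92 = -6.759″.

Δφ = -6.8″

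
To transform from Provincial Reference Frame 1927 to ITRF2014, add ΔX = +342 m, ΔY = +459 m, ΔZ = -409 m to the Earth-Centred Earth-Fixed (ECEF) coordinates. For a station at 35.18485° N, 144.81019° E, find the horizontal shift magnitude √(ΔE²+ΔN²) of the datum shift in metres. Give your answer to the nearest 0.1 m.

658.4 m

At φ = 35.18485°, λ = 144.81019°: sin φ = 0.576216, cos φ = 0.817297, sin λ = 0.576287, cos λ = -0.817247.
ΔE = −sin λ·ΔX + cos λ·ΔY = −(0.576287)·(342) + (-0.817247)·(459) = -572.21 m.
ΔN = −sin φ cos λ·ΔX − sin φ sin λ·ΔY + cos φ·ΔZ = −(0.576216)(-0.817247)(342) − (0.576216)(0.576287)(459) + (0.817297)(-409) = -325.64 m.
Horizontal magnitude = √(ΔE² + ΔN²) = √((-572.21)² + (-325.64)²) = 658.38 m.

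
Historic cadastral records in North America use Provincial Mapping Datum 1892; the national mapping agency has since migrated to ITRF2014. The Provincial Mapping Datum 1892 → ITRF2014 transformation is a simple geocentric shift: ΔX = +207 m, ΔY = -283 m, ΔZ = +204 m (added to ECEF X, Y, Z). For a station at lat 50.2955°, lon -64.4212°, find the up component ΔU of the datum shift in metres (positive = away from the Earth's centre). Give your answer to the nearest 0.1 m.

The local up (radial) axis is (cos φ cos λ, cos φ sin λ, sin φ), giving ΔU = 57.094 + 163.070 + 156.947 = 377.11 m.

ΔU = 377.1 m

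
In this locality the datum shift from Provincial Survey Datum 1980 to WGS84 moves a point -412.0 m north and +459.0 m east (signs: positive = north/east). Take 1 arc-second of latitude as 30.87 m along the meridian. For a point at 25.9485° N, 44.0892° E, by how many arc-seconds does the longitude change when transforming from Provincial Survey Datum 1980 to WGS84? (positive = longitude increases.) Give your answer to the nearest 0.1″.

Δλ = 16.5″

At latitude 25.9485°, cos φ = 0.899188.
1″ of longitude at this latitude = 30.87 × cos φ = 27.7579 m, so Δλ = 459.0 / 27.7579 = 16.536″.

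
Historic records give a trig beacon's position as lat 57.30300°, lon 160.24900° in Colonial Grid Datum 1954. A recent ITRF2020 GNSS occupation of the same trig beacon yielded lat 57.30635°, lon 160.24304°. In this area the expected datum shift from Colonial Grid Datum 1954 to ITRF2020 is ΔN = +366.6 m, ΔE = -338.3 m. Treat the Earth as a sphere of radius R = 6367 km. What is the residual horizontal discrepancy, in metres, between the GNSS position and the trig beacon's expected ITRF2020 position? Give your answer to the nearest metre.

Observed coordinate differences: Δφ = +0.00335°, Δλ = -0.00596°.
Converting to metres (1° lat = 111125 m, cos φ = 0.540196): observed ΔN = 372.3 m, observed ΔE = -357.8 m.
Subtracting the expected shift leaves a residual of 372.3 − (366.6) = 5.7 m north and -357.8 − (-338.3) = -19.5 m east.
Residual distance = √(5.7² + (-19.5)²) = 20.3 m.

20 m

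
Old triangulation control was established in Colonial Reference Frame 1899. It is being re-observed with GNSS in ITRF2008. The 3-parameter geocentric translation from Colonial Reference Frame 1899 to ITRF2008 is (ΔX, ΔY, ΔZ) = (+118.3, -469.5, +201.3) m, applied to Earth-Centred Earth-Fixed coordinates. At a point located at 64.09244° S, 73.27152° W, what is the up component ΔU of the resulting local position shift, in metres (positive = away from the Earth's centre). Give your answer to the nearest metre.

The local up (radial) axis is (cos φ cos λ, cos φ sin λ, sin φ), giving ΔU = 14.878 + 196.453 − 181.069 = 30.26 m.

ΔU = 30 m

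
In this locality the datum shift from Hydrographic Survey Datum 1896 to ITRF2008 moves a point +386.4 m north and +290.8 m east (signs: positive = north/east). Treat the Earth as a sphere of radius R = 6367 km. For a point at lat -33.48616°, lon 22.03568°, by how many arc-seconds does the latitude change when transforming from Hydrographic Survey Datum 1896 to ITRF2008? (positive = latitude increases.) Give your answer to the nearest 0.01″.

Δφ = 12.52″

On a sphere of radius R, 1 rad of latitude = R, so Δφ = ΔN / R = 386.4 / 6367000 = 6.0688e-05 rad = 12.518″.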